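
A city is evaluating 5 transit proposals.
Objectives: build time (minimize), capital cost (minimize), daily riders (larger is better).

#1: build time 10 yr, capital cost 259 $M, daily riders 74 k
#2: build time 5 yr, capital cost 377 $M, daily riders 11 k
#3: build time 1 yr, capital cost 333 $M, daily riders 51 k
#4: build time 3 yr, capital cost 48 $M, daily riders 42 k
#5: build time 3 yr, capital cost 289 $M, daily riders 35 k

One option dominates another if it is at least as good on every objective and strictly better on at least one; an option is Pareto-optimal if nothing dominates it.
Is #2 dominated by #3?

#3 vs #2: build time 1≤5, capital cost 333≤377, daily riders 51≥11 — #3 is at least as good on every objective with at least one strict improvement.

Yes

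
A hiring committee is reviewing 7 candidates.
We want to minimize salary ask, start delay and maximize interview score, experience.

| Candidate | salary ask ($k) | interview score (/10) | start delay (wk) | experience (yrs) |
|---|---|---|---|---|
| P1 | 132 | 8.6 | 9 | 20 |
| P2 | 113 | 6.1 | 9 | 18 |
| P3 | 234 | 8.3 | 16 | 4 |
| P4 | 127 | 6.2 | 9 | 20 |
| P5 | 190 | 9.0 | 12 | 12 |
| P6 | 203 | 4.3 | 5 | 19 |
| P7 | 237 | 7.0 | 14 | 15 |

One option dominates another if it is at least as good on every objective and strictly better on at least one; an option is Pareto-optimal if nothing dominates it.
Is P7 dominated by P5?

P5 vs P7: P5 is worse on experience (12 vs 15), so it does not dominate P7.

No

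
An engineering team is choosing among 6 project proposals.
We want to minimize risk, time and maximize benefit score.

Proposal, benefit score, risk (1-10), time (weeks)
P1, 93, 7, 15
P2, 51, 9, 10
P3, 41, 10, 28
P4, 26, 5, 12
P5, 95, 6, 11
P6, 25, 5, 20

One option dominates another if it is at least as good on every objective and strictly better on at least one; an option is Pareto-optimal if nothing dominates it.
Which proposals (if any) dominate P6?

P4: benefit score 26≥25, risk 5≤5, time 12≤20 — dominates P6.
Others (P1, P2, P3, P5) are each worse than P6 on at least one objective.

P4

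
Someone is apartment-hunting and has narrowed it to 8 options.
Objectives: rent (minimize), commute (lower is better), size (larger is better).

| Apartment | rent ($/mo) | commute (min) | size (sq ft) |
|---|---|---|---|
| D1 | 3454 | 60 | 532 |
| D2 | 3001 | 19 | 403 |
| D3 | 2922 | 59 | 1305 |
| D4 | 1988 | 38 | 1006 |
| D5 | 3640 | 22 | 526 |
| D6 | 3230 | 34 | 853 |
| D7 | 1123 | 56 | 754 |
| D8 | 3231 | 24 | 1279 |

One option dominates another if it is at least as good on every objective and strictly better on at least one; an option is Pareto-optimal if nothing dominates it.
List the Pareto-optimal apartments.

D1: dominated by D3 (rent 2922≤3454, commute 59≤60, size 1305≥532).
D2: not dominated (best commute).
D3: not dominated (best size).
D4: not dominated.
D5: not dominated.
D6: not dominated.
D7: not dominated (best rent).
D8: not dominated.

D2, D3, D4, D5, D6, D7, D8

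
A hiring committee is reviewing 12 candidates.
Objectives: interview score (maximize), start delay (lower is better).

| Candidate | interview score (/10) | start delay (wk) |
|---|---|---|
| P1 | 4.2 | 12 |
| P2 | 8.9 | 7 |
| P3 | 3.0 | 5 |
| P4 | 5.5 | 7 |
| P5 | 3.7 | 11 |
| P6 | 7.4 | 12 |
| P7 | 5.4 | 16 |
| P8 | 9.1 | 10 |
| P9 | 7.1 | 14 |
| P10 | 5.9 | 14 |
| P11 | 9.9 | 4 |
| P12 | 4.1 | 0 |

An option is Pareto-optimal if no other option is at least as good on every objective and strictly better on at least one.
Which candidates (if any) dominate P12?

P1: worse on start delay (12 vs 0).
P2: worse on start delay (7 vs 0).
P3: worse on interview score (3.0 vs 4.1).
P4: worse on start delay (7 vs 0).
P5: worse on interview score (3.7 vs 4.1).
P6: worse on start delay (12 vs 0).
P7: worse on start delay (16 vs 0).
P8: worse on start delay (10 vs 0).
P9: worse on start delay (14 vs 0).
P10: worse on start delay (14 vs 0).
P11: worse on start delay (4 vs 0).
No option dominates P12.

none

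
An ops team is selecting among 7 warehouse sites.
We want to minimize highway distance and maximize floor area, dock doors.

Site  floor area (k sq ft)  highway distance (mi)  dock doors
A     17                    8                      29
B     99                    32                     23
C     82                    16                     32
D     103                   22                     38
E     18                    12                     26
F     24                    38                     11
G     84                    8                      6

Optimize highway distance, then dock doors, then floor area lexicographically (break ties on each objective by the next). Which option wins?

First minimize highway distance: best is 8, kept {A, G}.
Then maximize dock doors: best is 29, kept {A}.

A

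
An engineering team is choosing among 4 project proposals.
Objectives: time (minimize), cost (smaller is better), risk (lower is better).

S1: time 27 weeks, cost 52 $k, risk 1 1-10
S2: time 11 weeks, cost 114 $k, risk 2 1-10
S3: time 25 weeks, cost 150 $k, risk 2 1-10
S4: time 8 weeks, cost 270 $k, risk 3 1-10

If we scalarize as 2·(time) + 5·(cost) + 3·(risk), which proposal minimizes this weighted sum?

S1: 2·27 + 5·52 + 3·1 = 317
S2: 2·11 + 5·114 + 3·2 = 598
S3: 2·25 + 5·150 + 3·2 = 806
S4: 2·8 + 5·270 + 3·3 = 1375
Lowest: S1 at 317.

S1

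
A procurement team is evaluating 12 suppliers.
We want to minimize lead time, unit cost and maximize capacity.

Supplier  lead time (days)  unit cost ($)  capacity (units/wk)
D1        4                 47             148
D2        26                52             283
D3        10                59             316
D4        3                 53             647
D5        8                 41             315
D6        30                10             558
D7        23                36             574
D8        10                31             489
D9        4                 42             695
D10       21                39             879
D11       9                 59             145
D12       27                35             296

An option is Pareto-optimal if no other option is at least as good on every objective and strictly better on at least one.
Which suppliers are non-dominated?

D1: dominated by D9 (lead time 4≤4, unit cost 42≤47, capacity 695≥148).
D2: dominated by D5 (lead time 8≤26, unit cost 41≤52, capacity 315≥283).
D3: dominated by D4 (lead time 3≤10, unit cost 53≤59, capacity 647≥316).
D4: not dominated (best lead time).
D5: not dominated.
D6: not dominated (best unit cost).
D7: not dominated.
D8: not dominated.
D9: not dominated.
D10: not dominated (best capacity).
D11: dominated by D1 (lead time 4≤9, unit cost 47≤59, capacity 148≥145).
D12: dominated by D8 (lead time 10≤27, unit cost 31≤35, capacity 489≥296).

D4, D5, D6, D7, D8, D9, D10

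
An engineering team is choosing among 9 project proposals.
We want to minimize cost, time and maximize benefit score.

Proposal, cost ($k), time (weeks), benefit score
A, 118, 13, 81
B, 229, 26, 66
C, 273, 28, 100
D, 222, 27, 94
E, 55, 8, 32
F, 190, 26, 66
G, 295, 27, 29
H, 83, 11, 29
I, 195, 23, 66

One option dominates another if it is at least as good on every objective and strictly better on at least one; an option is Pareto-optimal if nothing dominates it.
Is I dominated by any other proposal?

A vs I: cost 118≤195, time 13≤23, benefit score 81≥66 — A is at least as good on every objective and strictly better on at least one, so A dominates I.

Yes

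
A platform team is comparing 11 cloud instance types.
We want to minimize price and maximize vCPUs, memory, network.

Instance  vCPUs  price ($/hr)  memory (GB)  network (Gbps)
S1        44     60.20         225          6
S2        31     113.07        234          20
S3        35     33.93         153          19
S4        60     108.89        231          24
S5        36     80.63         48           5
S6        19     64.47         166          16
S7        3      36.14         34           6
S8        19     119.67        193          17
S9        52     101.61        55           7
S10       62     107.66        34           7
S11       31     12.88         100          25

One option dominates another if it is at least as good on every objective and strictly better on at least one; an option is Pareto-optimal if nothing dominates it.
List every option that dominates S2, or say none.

none

S1: worse on memory (225 vs 234).
S3: worse on memory (153 vs 234).
S4: worse on memory (231 vs 234).
S5: worse on memory (48 vs 234).
S6: worse on vCPUs (19 vs 31).
S7: worse on vCPUs (3 vs 31).
S8: worse on vCPUs (19 vs 31).
S9: worse on memory (55 vs 234).
S10: worse on memory (34 vs 234).
S11: worse on memory (100 vs 234).
No option dominates S2.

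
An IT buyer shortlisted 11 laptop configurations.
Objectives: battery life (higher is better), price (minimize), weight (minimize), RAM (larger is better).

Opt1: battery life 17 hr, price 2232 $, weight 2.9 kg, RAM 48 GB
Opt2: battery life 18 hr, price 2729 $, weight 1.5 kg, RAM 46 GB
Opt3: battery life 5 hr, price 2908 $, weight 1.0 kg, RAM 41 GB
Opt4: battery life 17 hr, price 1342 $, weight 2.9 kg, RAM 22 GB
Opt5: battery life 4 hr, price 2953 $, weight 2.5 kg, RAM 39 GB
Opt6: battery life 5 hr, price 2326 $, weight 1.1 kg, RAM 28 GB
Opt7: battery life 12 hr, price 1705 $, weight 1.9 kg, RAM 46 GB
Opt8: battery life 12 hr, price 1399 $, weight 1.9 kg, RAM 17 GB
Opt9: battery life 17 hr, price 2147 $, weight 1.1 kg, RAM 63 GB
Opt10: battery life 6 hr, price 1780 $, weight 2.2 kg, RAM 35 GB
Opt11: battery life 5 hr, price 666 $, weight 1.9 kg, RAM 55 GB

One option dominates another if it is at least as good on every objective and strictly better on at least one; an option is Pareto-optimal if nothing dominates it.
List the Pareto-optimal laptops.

Opt1: dominated by Opt9 (battery life 17≥17, price 2147≤2232, weight 1.1≤2.9, RAM 63≥48).
Opt2: not dominated (best battery life).
Opt3: not dominated (best weight).
Opt4: not dominated.
Opt5: dominated by Opt2 (battery life 18≥4, price 2729≤2953, weight 1.5≤2.5, RAM 46≥39).
Opt6: dominated by Opt9 (battery life 17≥5, price 2147≤2326, weight 1.1≤1.1, RAM 63≥28).
Opt7: not dominated.
Opt8: not dominated.
Opt9: not dominated (best RAM).
Opt10: dominated by Opt7 (battery life 12≥6, price 1705≤1780, weight 1.9≤2.2, RAM 46≥35).
Opt11: not dominated (best price).

Opt2, Opt3, Opt4, Opt7, Opt8, Opt9, Opt11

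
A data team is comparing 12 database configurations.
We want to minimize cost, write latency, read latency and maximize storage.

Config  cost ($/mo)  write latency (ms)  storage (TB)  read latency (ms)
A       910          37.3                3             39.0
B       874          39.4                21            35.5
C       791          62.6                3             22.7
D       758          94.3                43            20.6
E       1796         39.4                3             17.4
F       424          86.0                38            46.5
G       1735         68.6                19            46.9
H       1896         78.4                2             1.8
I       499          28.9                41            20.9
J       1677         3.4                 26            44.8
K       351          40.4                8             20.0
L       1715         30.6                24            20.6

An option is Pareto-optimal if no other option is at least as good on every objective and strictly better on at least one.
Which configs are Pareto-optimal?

A: dominated by I (cost 499≤910, write latency 28.9≤37.3, storage 41≥3, read latency 20.9≤39.0).
B: dominated by I (cost 499≤874, write latency 28.9≤39.4, storage 41≥21, read latency 20.9≤35.5).
C: dominated by I (cost 499≤791, write latency 28.9≤62.6, storage 41≥3, read latency 20.9≤22.7).
D: not dominated (best storage).
E: not dominated.
F: not dominated.
G: dominated by B (cost 874≤1735, write latency 39.4≤68.6, storage 21≥19, read latency 35.5≤46.9).
H: not dominated (best read latency).
I: not dominated.
J: not dominated (best write latency).
K: not dominated (best cost).
L: not dominated.

D, E, F, H, I, J, K, L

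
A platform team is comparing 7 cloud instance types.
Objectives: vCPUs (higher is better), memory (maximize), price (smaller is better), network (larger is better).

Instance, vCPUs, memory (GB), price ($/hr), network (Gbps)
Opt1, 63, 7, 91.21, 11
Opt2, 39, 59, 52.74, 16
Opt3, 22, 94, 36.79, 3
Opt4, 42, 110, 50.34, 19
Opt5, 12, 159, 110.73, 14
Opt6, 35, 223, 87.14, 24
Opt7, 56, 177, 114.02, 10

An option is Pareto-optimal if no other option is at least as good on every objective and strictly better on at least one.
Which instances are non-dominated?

Opt1, Opt3, Opt4, Opt6, Opt7

Opt1: not dominated (best vCPUs).
Opt2: dominated by Opt4 (vCPUs 42≥39, memory 110≥59, price 50.34≤52.74, network 19≥16).
Opt3: not dominated (best price).
Opt4: not dominated.
Opt5: dominated by Opt6 (vCPUs 35≥12, memory 223≥159, price 87.14≤110.73, network 24≥14).
Opt6: not dominated (best memory).
Opt7: not dominated.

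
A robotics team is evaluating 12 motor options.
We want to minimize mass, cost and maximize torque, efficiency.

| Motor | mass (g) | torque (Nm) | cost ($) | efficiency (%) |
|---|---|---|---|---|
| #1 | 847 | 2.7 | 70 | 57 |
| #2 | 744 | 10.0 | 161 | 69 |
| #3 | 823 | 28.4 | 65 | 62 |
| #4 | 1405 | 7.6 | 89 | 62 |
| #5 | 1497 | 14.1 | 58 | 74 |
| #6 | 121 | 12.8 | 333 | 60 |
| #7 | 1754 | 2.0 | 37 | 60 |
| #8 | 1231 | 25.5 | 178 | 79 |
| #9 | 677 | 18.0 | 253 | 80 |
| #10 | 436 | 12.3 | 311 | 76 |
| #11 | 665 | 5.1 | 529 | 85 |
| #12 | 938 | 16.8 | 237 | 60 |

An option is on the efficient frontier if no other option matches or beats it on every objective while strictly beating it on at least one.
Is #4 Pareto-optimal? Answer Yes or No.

#3 vs #4: mass 823≤1405, torque 28.4≥7.6, cost 65≤89, efficiency 62≥62 — #3 is at least as good on every objective and strictly better on at least one, so #3 dominates #4.

No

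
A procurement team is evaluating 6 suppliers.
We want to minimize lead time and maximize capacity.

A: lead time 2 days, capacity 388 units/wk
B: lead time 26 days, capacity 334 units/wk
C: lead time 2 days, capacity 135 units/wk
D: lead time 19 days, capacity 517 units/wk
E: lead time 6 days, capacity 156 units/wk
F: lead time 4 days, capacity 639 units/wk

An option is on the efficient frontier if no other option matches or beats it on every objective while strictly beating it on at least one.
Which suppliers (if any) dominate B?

A, D, F

A: lead time 2≤26, capacity 388≥334 — dominates B.
D: lead time 19≤26, capacity 517≥334 — dominates B.
F: lead time 4≤26, capacity 639≥334 — dominates B.
Others (C, E) are each worse than B on at least one objective.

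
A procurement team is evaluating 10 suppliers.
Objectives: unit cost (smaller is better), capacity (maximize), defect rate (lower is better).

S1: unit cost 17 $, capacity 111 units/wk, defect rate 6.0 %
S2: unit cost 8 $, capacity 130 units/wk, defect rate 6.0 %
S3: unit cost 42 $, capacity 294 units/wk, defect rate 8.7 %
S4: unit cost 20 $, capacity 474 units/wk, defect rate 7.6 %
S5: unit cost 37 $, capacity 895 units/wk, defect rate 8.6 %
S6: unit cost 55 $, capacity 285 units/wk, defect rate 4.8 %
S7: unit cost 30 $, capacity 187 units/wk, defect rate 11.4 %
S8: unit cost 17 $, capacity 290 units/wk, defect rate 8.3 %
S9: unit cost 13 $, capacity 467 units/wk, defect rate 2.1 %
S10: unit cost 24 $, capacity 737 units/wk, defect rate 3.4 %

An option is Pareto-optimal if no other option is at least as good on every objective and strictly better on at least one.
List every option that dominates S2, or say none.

S1: worse on unit cost (17 vs 8).
S3: worse on unit cost (42 vs 8).
S4: worse on unit cost (20 vs 8).
S5: worse on unit cost (37 vs 8).
S6: worse on unit cost (55 vs 8).
S7: worse on unit cost (30 vs 8).
S8: worse on unit cost (17 vs 8).
S9: worse on unit cost (13 vs 8).
S10: worse on unit cost (24 vs 8).
No option dominates S2.

none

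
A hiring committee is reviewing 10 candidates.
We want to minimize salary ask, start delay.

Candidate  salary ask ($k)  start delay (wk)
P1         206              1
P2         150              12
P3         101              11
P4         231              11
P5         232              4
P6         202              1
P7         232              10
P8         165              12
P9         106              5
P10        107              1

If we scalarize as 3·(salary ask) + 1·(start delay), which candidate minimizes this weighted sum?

P3

P1: 3·206 + 1·1 = 619
P2: 3·150 + 1·12 = 462
P3: 3·101 + 1·11 = 314
P4: 3·231 + 1·11 = 704
P5: 3·232 + 1·4 = 700
P6: 3·202 + 1·1 = 607
P7: 3·232 + 1·10 = 706
P8: 3·165 + 1·12 = 507
P9: 3·106 + 1·5 = 323
P10: 3·107 + 1·1 = 322
Lowest: P3 at 314.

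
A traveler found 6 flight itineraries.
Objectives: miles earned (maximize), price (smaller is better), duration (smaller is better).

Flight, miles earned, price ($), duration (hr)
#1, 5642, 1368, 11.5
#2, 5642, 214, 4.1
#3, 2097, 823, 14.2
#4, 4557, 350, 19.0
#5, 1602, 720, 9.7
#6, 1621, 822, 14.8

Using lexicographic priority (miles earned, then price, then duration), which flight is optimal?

#2

First maximize miles earned: best is 5642, kept {#1, #2}.
Then minimize price: best is 214, kept {#2}.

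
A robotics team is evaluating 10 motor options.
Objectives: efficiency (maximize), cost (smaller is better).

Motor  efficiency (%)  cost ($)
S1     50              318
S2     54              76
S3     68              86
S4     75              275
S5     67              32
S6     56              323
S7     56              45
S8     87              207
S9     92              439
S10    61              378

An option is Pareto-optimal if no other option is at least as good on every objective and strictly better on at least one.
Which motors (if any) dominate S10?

S3, S4, S5, S8

S3: efficiency 68≥61, cost 86≤378 — dominates S10.
S4: efficiency 75≥61, cost 275≤378 — dominates S10.
S5: efficiency 67≥61, cost 32≤378 — dominates S10.
S8: efficiency 87≥61, cost 207≤378 — dominates S10.
Others (S1, S2, S6, S7, S9) are each worse than S10 on at least one objective.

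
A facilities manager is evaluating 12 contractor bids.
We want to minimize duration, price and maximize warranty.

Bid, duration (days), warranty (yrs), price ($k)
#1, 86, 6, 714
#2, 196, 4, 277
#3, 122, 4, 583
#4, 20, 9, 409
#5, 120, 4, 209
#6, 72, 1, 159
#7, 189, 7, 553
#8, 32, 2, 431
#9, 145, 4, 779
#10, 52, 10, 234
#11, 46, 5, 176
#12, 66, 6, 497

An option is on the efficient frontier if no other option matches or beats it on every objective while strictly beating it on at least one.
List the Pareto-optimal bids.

#1: dominated by #4 (duration 20≤86, warranty 9≥6, price 409≤714).
#2: dominated by #5 (duration 120≤196, warranty 4≥4, price 209≤277).
#3: dominated by #4 (duration 20≤122, warranty 9≥4, price 409≤583).
#4: not dominated (best duration).
#5: dominated by #11 (duration 46≤120, warranty 5≥4, price 176≤209).
#6: not dominated (best price).
#7: dominated by #4 (duration 20≤189, warranty 9≥7, price 409≤553).
#8: dominated by #4 (duration 20≤32, warranty 9≥2, price 409≤431).
#9: dominated by #1 (duration 86≤145, warranty 6≥4, price 714≤779).
#10: not dominated (best warranty).
#11: not dominated.
#12: dominated by #4 (duration 20≤66, warranty 9≥6, price 409≤497).

#4, #6, #10, #11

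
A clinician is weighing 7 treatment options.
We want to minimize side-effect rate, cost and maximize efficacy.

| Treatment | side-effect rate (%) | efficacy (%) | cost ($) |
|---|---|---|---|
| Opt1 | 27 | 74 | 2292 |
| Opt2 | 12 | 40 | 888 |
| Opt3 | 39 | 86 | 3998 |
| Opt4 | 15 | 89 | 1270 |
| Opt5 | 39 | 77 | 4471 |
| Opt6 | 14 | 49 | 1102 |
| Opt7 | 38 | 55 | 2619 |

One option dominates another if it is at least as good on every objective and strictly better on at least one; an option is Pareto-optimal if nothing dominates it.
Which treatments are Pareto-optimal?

Opt2, Opt4, Opt6

Opt1: dominated by Opt4 (side-effect rate 15≤27, efficacy 89≥74, cost 1270≤2292).
Opt2: not dominated (best side-effect rate).
Opt3: dominated by Opt4 (side-effect rate 15≤39, efficacy 89≥86, cost 1270≤3998).
Opt4: not dominated (best efficacy).
Opt5: dominated by Opt3 (side-effect rate 39≤39, efficacy 86≥77, cost 3998≤4471).
Opt6: not dominated.
Opt7: dominated by Opt1 (side-effect rate 27≤38, efficacy 74≥55, cost 2292≤2619).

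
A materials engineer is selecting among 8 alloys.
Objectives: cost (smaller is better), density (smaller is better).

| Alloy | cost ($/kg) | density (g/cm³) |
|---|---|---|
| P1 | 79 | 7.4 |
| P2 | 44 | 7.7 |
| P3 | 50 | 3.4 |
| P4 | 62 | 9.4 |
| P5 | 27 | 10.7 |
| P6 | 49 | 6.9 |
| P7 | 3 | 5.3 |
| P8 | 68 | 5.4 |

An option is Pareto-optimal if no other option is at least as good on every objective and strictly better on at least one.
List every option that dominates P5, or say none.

P7

P7: cost 3≤27, density 5.3≤10.7 — dominates P5.
Others (P1, P2, P3, P4, P6, P8) are each worse than P5 on at least one objective.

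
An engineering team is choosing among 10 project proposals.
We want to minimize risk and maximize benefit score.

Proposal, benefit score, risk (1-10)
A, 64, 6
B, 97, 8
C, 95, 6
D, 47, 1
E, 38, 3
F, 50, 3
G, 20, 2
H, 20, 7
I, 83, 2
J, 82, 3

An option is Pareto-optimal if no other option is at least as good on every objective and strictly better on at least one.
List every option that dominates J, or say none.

I: benefit score 83≥82, risk 2≤3 — dominates J.
Others (A, B, C, D, E, F, G, H) are each worse than J on at least one objective.

I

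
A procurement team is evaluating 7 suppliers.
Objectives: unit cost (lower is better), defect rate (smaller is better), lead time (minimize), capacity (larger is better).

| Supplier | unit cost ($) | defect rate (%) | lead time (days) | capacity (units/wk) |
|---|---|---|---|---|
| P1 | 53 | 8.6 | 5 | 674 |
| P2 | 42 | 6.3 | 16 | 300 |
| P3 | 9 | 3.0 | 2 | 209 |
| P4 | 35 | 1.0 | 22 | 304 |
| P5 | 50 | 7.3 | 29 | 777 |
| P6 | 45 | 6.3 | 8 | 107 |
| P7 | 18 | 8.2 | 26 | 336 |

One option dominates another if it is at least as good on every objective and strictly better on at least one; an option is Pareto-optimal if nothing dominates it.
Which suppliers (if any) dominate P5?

none

P1: worse on unit cost (53 vs 50).
P2: worse on capacity (300 vs 777).
P3: worse on capacity (209 vs 777).
P4: worse on capacity (304 vs 777).
P6: worse on capacity (107 vs 777).
P7: worse on defect rate (8.2 vs 7.3).
No option dominates P5.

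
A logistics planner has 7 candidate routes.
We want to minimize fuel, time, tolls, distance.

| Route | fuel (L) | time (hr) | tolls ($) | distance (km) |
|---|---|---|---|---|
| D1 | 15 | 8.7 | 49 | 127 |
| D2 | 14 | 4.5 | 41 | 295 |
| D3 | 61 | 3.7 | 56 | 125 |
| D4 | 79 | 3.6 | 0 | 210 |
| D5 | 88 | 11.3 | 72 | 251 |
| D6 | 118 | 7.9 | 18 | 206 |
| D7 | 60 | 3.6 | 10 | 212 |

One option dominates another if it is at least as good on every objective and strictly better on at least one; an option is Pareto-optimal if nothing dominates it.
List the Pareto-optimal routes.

D1: not dominated.
D2: not dominated (best fuel).
D3: not dominated (best distance).
D4: not dominated (best tolls).
D5: dominated by D1 (fuel 15≤88, time 8.7≤11.3, tolls 49≤72, distance 127≤251).
D6: not dominated.
D7: not dominated.

D1, D2, D3, D4, D6, D7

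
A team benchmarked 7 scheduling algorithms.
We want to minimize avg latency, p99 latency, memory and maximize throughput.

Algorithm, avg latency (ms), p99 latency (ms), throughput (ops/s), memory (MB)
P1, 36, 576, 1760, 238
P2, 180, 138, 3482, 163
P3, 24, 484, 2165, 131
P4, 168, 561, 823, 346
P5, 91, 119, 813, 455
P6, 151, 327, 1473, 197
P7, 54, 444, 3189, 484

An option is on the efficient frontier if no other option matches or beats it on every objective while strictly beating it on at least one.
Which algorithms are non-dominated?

P2, P3, P5, P6, P7

P1: dominated by P3 (avg latency 24≤36, p99 latency 484≤576, throughput 2165≥1760, memory 131≤238).
P2: not dominated (best throughput).
P3: not dominated (best avg latency).
P4: dominated by P3 (avg latency 24≤168, p99 latency 484≤561, throughput 2165≥823, memory 131≤346).
P5: not dominated (best p99 latency).
P6: not dominated.
P7: not dominated.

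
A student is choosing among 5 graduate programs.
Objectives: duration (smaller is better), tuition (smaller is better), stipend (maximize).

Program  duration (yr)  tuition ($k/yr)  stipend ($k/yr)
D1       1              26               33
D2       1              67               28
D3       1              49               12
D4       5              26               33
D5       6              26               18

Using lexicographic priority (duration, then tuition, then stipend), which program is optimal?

First minimize duration: best is 1, kept {D1, D2, D3}.
Then minimize tuition: best is 26, kept {D1}.

D1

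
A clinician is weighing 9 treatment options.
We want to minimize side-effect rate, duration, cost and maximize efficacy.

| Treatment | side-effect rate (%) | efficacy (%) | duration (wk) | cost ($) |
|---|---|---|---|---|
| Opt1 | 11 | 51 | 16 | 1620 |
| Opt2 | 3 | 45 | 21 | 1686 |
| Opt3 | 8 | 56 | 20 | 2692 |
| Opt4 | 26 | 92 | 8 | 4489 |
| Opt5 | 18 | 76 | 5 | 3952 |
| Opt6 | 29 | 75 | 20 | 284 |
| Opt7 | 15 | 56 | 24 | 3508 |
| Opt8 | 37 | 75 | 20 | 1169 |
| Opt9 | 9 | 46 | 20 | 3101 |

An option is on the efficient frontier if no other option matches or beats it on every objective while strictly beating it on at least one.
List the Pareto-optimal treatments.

Opt1, Opt2, Opt3, Opt4, Opt5, Opt6

Opt1: not dominated.
Opt2: not dominated (best side-effect rate).
Opt3: not dominated.
Opt4: not dominated (best efficacy).
Opt5: not dominated (best duration).
Opt6: not dominated (best cost).
Opt7: dominated by Opt3 (side-effect rate 8≤15, efficacy 56≥56, duration 20≤24, cost 2692≤3508).
Opt8: dominated by Opt6 (side-effect rate 29≤37, efficacy 75≥75, duration 20≤20, cost 284≤1169).
Opt9: dominated by Opt3 (side-effect rate 8≤9, efficacy 56≥46, duration 20≤20, cost 2692≤3101).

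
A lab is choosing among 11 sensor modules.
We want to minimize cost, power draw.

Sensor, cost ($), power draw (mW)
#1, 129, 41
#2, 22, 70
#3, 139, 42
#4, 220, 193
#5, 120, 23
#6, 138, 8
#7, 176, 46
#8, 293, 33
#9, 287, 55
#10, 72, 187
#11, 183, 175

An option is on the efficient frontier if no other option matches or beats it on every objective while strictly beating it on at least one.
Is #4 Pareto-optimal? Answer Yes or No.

#1 vs #4: cost 129≤220, power draw 41≤193 — #1 is at least as good on every objective and strictly better on at least one, so #1 dominates #4.

No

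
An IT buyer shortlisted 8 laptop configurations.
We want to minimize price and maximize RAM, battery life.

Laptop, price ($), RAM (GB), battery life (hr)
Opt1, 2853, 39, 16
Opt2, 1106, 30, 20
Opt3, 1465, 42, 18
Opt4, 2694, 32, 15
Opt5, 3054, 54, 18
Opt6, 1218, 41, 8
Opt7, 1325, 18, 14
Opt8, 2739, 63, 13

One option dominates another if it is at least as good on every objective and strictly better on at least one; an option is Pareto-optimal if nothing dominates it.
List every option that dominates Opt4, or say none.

Opt3

Opt3: price 1465≤2694, RAM 42≥32, battery life 18≥15 — dominates Opt4.
Others (Opt1, Opt2, Opt5, Opt6, Opt7, Opt8) are each worse than Opt4 on at least one objective.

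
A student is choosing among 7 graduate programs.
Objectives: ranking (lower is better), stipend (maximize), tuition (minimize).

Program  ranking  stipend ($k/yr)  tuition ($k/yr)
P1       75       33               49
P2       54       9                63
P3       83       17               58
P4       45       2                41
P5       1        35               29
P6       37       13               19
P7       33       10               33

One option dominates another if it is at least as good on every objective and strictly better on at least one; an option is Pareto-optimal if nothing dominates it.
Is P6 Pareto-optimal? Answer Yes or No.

P1: worse on ranking (75 vs 37).
P2: worse on ranking (54 vs 37).
P3: worse on ranking (83 vs 37).
P4: worse on ranking (45 vs 37).
P5: worse on tuition (29 vs 19).
P7: worse on stipend (10 vs 13).
No option is at least as good as P6 on every objective and strictly better on one.

Yes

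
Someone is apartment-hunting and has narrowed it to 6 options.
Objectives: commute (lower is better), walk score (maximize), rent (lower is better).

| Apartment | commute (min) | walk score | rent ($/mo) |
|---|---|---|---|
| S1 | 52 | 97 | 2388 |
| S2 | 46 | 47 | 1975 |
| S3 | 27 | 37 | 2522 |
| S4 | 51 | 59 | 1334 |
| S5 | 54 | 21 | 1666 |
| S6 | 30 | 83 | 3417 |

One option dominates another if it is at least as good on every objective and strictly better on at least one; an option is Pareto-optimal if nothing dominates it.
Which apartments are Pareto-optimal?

S1: not dominated (best walk score).
S2: not dominated.
S3: not dominated (best commute).
S4: not dominated (best rent).
S5: dominated by S4 (commute 51≤54, walk score 59≥21, rent 1334≤1666).
S6: not dominated.

S1, S2, S3, S4, S6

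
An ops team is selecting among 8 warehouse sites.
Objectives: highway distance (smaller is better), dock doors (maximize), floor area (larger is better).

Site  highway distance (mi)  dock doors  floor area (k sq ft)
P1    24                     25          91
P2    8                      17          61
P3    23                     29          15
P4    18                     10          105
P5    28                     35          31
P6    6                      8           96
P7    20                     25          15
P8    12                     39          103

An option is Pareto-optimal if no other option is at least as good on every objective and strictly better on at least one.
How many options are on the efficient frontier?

P1: dominated by P8 (highway distance 12≤24, dock doors 39≥25, floor area 103≥91).
P2: not dominated.
P3: dominated by P8 (highway distance 12≤23, dock doors 39≥29, floor area 103≥15).
P4: not dominated (best floor area).
P5: dominated by P8 (highway distance 12≤28, dock doors 39≥35, floor area 103≥31).
P6: not dominated (best highway distance).
P7: dominated by P8 (highway distance 12≤20, dock doors 39≥25, floor area 103≥15).
P8: not dominated (best dock doors).
Pareto-optimal: P2, P4, P6, P8 → 4.

4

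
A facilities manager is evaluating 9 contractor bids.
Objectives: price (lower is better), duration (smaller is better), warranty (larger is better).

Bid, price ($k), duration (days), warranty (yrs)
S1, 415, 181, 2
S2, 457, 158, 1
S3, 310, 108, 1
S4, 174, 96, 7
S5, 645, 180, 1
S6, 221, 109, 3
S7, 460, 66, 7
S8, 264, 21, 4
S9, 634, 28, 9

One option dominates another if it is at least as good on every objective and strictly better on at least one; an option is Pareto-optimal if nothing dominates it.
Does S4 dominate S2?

S4 vs S2: price 174≤457, duration 96≤158, warranty 7≥1 — S4 is at least as good on every objective with at least one strict improvement.

Yes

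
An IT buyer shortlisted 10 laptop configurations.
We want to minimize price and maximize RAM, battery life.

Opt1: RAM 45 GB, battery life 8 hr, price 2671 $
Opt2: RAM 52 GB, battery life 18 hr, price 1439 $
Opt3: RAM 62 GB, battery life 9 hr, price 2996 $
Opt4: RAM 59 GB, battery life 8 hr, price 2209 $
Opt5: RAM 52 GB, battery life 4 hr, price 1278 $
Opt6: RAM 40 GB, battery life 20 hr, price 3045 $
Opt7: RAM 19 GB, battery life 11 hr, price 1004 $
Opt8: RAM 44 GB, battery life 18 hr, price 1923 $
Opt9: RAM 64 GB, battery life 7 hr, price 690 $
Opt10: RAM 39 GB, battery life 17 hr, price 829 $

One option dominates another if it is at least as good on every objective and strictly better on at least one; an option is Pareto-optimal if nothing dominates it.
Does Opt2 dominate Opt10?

Opt2 vs Opt10: Opt2 is worse on price (1439 vs 829), so it does not dominate Opt10.

No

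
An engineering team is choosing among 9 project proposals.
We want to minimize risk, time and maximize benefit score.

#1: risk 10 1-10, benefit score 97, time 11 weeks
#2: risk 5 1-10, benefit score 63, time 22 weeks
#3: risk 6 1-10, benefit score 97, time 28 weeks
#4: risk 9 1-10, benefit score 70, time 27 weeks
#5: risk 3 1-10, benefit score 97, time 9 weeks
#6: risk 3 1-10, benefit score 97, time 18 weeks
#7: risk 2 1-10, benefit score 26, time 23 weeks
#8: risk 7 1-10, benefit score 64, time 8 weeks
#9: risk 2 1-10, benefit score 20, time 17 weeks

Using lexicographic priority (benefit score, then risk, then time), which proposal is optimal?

First maximize benefit score: best is 97, kept {#1, #3, #5, #6}.
Then minimize risk: best is 3, kept {#5, #6}.
Then minimize time: best is 9, kept {#5}.

#5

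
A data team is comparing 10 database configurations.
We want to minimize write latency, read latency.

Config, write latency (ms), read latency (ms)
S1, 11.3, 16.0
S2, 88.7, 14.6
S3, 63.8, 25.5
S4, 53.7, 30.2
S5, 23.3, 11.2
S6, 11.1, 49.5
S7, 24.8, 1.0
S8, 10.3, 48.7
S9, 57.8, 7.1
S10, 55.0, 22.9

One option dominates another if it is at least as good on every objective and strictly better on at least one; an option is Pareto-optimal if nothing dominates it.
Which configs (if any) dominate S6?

S8: write latency 10.3≤11.1, read latency 48.7≤49.5 — dominates S6.
Others (S1, S2, S3, S4, S5, S7, S9, S10) are each worse than S6 on at least one objective.

S8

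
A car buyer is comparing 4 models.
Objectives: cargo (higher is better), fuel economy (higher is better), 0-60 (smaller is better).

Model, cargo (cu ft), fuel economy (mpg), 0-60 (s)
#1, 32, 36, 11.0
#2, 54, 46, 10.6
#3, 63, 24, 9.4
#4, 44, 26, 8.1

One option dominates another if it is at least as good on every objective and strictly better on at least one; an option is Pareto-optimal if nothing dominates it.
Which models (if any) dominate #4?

none

#1: worse on cargo (32 vs 44).
#2: worse on 0-60 (10.6 vs 8.1).
#3: worse on fuel economy (24 vs 26).
No option dominates #4.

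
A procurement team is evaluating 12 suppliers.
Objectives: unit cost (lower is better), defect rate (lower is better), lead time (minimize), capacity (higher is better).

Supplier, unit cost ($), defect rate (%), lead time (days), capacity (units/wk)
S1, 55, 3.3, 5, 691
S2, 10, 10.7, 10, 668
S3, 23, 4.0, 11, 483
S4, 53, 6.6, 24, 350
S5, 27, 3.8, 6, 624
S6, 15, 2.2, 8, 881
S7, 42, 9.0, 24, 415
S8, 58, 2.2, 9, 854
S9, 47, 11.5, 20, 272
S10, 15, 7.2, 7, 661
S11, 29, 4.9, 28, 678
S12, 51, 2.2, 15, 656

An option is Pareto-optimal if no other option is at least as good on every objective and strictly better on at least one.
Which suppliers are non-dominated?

S1: not dominated (best lead time).
S2: not dominated (best unit cost).
S3: dominated by S6 (unit cost 15≤23, defect rate 2.2≤4.0, lead time 8≤11, capacity 881≥483).
S4: dominated by S3 (unit cost 23≤53, defect rate 4.0≤6.6, lead time 11≤24, capacity 483≥350).
S5: not dominated.
S6: not dominated (best capacity).
S7: dominated by S3 (unit cost 23≤42, defect rate 4.0≤9.0, lead time 11≤24, capacity 483≥415).
S8: dominated by S6 (unit cost 15≤58, defect rate 2.2≤2.2, lead time 8≤9, capacity 881≥854).
S9: dominated by S2 (unit cost 10≤47, defect rate 10.7≤11.5, lead time 10≤20, capacity 668≥272).
S10: not dominated.
S11: dominated by S6 (unit cost 15≤29, defect rate 2.2≤4.9, lead time 8≤28, capacity 881≥678).
S12: dominated by S6 (unit cost 15≤51, defect rate 2.2≤2.2, lead time 8≤15, capacity 881≥656).

S1, S2, S5, S6, S10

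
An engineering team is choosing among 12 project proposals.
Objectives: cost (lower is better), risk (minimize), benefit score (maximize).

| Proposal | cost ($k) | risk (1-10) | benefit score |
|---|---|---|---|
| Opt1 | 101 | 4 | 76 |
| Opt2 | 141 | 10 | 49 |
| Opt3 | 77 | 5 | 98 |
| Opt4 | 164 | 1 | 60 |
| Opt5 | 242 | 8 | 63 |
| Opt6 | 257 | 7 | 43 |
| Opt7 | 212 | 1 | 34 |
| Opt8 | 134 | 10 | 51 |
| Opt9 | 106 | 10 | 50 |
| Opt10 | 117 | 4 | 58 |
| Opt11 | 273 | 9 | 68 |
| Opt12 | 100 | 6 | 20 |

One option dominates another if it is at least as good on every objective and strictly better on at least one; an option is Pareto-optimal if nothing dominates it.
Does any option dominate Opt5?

Opt1 vs Opt5: cost 101≤242, risk 4≤8, benefit score 76≥63 — Opt1 is at least as good on every objective and strictly better on at least one, so Opt1 dominates Opt5.

Yes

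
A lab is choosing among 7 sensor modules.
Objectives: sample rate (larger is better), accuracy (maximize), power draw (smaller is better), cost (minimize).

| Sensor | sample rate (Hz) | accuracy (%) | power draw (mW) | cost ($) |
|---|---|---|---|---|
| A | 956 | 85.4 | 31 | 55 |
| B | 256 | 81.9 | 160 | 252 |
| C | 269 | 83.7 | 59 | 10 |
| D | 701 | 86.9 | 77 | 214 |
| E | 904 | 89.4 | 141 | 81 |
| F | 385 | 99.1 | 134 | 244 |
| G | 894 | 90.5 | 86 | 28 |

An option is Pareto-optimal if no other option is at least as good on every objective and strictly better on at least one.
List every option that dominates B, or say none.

A, C, D, E, F, G

A: sample rate 956≥256, accuracy 85.4≥81.9, power draw 31≤160, cost 55≤252 — dominates B.
C: sample rate 269≥256, accuracy 83.7≥81.9, power draw 59≤160, cost 10≤252 — dominates B.
D: sample rate 701≥256, accuracy 86.9≥81.9, power draw 77≤160, cost 214≤252 — dominates B.
E: sample rate 904≥256, accuracy 89.4≥81.9, power draw 141≤160, cost 81≤252 — dominates B.
F: sample rate 385≥256, accuracy 99.1≥81.9, power draw 134≤160, cost 244≤252 — dominates B.
G: sample rate 894≥256, accuracy 90.5≥81.9, power draw 86≤160, cost 28≤252 — dominates B.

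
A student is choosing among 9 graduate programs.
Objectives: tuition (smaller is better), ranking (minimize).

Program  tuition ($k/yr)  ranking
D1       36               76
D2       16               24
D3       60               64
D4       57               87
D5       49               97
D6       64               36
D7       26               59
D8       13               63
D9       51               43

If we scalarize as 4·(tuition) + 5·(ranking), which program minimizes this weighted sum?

D1: 4·36 + 5·76 = 524
D2: 4·16 + 5·24 = 184
D3: 4·60 + 5·64 = 560
D4: 4·57 + 5·87 = 663
D5: 4·49 + 5·97 = 681
D6: 4·64 + 5·36 = 436
D7: 4·26 + 5·59 = 399
D8: 4·13 + 5·63 = 367
D9: 4·51 + 5·43 = 419
Lowest: D2 at 184.

D2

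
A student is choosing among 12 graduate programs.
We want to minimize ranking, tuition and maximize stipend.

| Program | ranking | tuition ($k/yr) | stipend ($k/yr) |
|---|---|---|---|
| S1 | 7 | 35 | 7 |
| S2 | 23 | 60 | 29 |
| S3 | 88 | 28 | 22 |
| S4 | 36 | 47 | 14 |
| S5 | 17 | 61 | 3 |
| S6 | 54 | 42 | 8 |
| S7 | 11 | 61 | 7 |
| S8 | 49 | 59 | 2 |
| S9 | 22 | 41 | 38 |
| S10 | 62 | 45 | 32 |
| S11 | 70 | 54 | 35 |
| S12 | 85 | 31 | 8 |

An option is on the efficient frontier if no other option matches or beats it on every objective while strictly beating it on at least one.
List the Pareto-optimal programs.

S1, S3, S9, S12

S1: not dominated (best ranking).
S2: dominated by S9 (ranking 22≤23, tuition 41≤60, stipend 38≥29).
S3: not dominated (best tuition).
S4: dominated by S9 (ranking 22≤36, tuition 41≤47, stipend 38≥14).
S5: dominated by S1 (ranking 7≤17, tuition 35≤61, stipend 7≥3).
S6: dominated by S9 (ranking 22≤54, tuition 41≤42, stipend 38≥8).
S7: dominated by S1 (ranking 7≤11, tuition 35≤61, stipend 7≥7).
S8: dominated by S1 (ranking 7≤49, tuition 35≤59, stipend 7≥2).
S9: not dominated (best stipend).
S10: dominated by S9 (ranking 22≤62, tuition 41≤45, stipend 38≥32).
S11: dominated by S9 (ranking 22≤70, tuition 41≤54, stipend 38≥35).
S12: not dominated.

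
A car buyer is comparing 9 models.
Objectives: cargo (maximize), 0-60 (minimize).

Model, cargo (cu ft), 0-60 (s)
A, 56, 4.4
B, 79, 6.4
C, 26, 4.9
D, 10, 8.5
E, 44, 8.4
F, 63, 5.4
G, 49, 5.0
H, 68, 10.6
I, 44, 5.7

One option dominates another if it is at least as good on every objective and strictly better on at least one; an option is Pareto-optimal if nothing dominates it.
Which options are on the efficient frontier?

A, B, F

A: not dominated (best 0-60).
B: not dominated (best cargo).
C: dominated by A (cargo 56≥26, 0-60 4.4≤4.9).
D: dominated by A (cargo 56≥10, 0-60 4.4≤8.5).
E: dominated by A (cargo 56≥44, 0-60 4.4≤8.4).
F: not dominated.
G: dominated by A (cargo 56≥49, 0-60 4.4≤5.0).
H: dominated by B (cargo 79≥68, 0-60 6.4≤10.6).
I: dominated by A (cargo 56≥44, 0-60 4.4≤5.7).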